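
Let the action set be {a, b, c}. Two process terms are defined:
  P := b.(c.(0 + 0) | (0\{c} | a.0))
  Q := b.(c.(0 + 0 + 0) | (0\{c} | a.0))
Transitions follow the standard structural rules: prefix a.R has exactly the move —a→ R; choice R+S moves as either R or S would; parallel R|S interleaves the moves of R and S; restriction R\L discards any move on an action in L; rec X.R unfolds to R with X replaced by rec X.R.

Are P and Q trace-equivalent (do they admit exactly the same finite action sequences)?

LTS(P): 5 reachable states
  p0 = b.(c.(0 + 0) | (0\{c} | a.0)) ⊢ ··b··> p1
  p1 = c.(0 + 0) | (0\{c} | a.0) ⊢ ··a··> p2, ··c··> p3
  p2 = c.(0 + 0) | (0\{c} | 0) ⊢ ··c··> p4
  p3 = (0 + 0) | (0\{c} | a.0) ⊢ ··a··> p4
  p4 = (0 + 0) | (0\{c} | 0) ⊢ (no moves)
LTS(Q): 5 reachable states
  q0 = b.(c.(0 + 0 + 0) | (0\{c} | a.0)) ⊢ ··b··> q1
  q1 = c.(0 + 0 + 0) | (0\{c} | a.0) ⊢ ··a··> q2, ··c··> q3
  q2 = c.(0 + 0 + 0) | (0\{c} | 0) ⊢ ··c··> q4
  q3 = (0 + 0 + 0) | (0\{c} | a.0) ⊢ ··a··> q4
  q4 = (0 + 0 + 0) | (0\{c} | 0) ⊢ (no moves)
Bisimilarity quotient blocks:
  B0 = {p0, q0}
  B1 = {p1, q1}
  B2 = {p2, q2}
  B3 = {p4, q4}
  B4 = {p3, q3}
p0 ∈ B0, q0 ∈ B0 → same block
Bisimilar ⇒ trace-equivalent.

traces(P) = traces(Q)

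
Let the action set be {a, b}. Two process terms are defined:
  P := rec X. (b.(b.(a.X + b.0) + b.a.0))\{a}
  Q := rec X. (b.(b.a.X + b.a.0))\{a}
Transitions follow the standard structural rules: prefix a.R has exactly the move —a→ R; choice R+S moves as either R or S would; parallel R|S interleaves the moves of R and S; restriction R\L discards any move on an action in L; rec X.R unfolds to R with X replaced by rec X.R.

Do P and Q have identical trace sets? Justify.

Reachable graph of P (5 states):
  m0 = rec X. (b.(b.(a.X + b.0) + b.a.0))\{a} has moves ··b··> m1
  m1 = (b.(a.(rec X. (b.(b.(a.X + b.0) + b.a.0))\{a}) + b.0) + b.a.0)\{a} has moves ··b··> m2, ··b··> m3
  m2 = (a.(rec X. (b.(b.(a.X + b.0) + b.a.0))\{a}) + b.0)\{a} has moves ··b··> m4
  m3 = (a.0)\{a} has moves ·
  m4 = 0\{a} has moves ·
Reachable graph of Q (4 states):
  n0 = rec X. (b.(b.a.X + b.a.0))\{a} has moves ··b··> n1
  n1 = (b.a.(rec X. (b.(b.a.X + b.a.0))\{a}) + b.a.0)\{a} has moves ··b··> n2, ··b··> n3
  n2 = (a.(rec X. (b.(b.a.X + b.a.0))\{a}))\{a} has moves ·
  n3 = (a.0)\{a} has moves ·
Run σ = ⟨bbb⟩ on P: start {m0}
  after b @ step 1: {m1}
  after b @ step 2: {m2, m3}
  after b @ step 3: {m4}
  P completes σ.
Run σ = ⟨bbb⟩ on Q: start {n0}
  after b @ step 1: {n1}
  after b @ step 2: {n2, n3}
  after b @ step 3: no successor for Q

traces(P) ≠ traces(Q) — witness ⟨bbb⟩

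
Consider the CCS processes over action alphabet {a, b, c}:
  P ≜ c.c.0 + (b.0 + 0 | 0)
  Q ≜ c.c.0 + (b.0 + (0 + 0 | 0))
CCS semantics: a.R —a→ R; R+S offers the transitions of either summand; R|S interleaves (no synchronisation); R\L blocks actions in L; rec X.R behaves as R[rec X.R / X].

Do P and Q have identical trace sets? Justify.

LTS(P): 3 reachable states
  s0 = c.c.0 + (b.0 + 0 | 0) :: =b=> s1, =c=> s2
  s1 = 0 :: (no moves)
  s2 = c.0 :: =c=> s1
LTS(Q): 3 reachable states
  t0 = c.c.0 + (b.0 + (0 + 0 | 0)) :: =b=> t1, =c=> t2
  t1 = 0 :: (no moves)
  t2 = c.0 :: =c=> t1
Bisimilarity quotient blocks:
  B0 = {s0, t0}
  B1 = {s2, t2}
  B2 = {s1, t1}
s0 ∈ B0, t0 ∈ B0 → same block
Bisimilar ⇒ trace-equivalent.

YES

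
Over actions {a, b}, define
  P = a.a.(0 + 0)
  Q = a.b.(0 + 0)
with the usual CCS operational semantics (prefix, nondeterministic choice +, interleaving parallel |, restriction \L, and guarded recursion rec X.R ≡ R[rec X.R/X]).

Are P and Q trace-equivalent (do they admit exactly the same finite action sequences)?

Reachable graph of P (3 states):
  m0 = a.a.(0 + 0) | ··a··> m1
  m1 = a.(0 + 0) | ··a··> m2
  m2 = 0 + 0 | ∅
Reachable graph of Q (3 states):
  n0 = a.b.(0 + 0) | ··a··> n1
  n1 = b.(0 + 0) | ··b··> n2
  n2 = 0 + 0 | ∅
Run σ = ⟨aa⟩ on P: start {m0}
  [1] a ⇒ {m1}
  [2] a ⇒ {m2}
  — P admits the full trace.
Run σ = ⟨aa⟩ on Q: start {n0}
  [1] a ⇒ {n1}
  [2] a ⇒ ∅  — Q cannot continue

NO — witness ⟨aa⟩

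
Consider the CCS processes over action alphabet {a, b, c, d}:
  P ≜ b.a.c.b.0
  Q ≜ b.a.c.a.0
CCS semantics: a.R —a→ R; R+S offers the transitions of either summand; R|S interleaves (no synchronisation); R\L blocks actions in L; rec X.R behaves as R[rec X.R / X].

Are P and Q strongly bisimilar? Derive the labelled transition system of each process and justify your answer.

P ≁ Q

Reachable graph of P (5 states):
  s0 = b.a.c.b.0 → -b-> s1
  s1 = a.c.b.0 → -a-> s2
  s2 = c.b.0 → -c-> s3
  s3 = b.0 → -b-> s4
  s4 = 0 → stopped
Reachable graph of Q (5 states):
  t0 = b.a.c.a.0 → -b-> t1
  t1 = a.c.a.0 → -a-> t2
  t2 = c.a.0 → -c-> t3
  t3 = a.0 → -a-> t4
  t4 = 0 → stopped
Bisimilarity quotient blocks:
  B0 = {s0}
  B1 = {s1}
  B2 = {s2}
  B3 = {s3}
  B4 = {s4, t4}
  B5 = {t0}
  B6 = {t1}
  B7 = {t2}
  B8 = {t3}
s0 ∈ B0, t0 ∈ B5 → different blocks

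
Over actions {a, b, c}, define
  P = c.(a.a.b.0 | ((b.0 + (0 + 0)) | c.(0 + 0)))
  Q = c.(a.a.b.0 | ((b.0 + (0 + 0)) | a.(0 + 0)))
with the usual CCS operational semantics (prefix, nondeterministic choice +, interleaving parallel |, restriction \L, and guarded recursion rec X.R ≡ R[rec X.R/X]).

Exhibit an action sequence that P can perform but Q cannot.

Reachable graph of P (17 states):
  s0 = c.(a.a.b.0 | ((b.0 + (0 + 0)) | c.(0 + 0))) | --c--▸ s1
  s1 = a.a.b.0 | ((b.0 + (0 + 0)) | c.(0 + 0)) | --a--▸ s2, --b--▸ s3, --c--▸ s4
  s2 = a.b.0 | ((b.0 + (0 + 0)) | c.(0 + 0)) | --a--▸ s5, --b--▸ s6, --c--▸ s7
  s3 = a.a.b.0 | (0 | c.(0 + 0)) | --a--▸ s6, --c--▸ s8
  s4 = a.a.b.0 | ((b.0 + (0 + 0)) | (0 + 0)) | --a--▸ s7, --b--▸ s8
  s5 = b.0 | ((b.0 + (0 + 0)) | c.(0 + 0)) | --b--▸ s10, --b--▸ s9, --c--▸ s11
  s6 = a.b.0 | (0 | c.(0 + 0)) | --a--▸ s10, --c--▸ s12
  s7 = a.b.0 | ((b.0 + (0 + 0)) | (0 + 0)) | --a--▸ s11, --b--▸ s12
  s8 = a.a.b.0 | (0 | (0 + 0)) | --a--▸ s12
  s9 = 0 | ((b.0 + (0 + 0)) | c.(0 + 0)) | --b--▸ s13, --c--▸ s14
  s10 = b.0 | (0 | c.(0 + 0)) | --b--▸ s13, --c--▸ s15
  s11 = b.0 | ((b.0 + (0 + 0)) | (0 + 0)) | --b--▸ s14, --b--▸ s15
  s12 = a.b.0 | (0 | (0 + 0)) | --a--▸ s15
  s13 = 0 | (0 | c.(0 + 0)) | --c--▸ s16
  s14 = 0 | ((b.0 + (0 + 0)) | (0 + 0)) | --b--▸ s16
  s15 = b.0 | (0 | (0 + 0)) | --b--▸ s16
  s16 = 0 | (0 | (0 + 0)) | ·
Reachable graph of Q (17 states):
  t0 = c.(a.a.b.0 | ((b.0 + (0 + 0)) | a.(0 + 0))) | --c--▸ t1
  t1 = a.a.b.0 | ((b.0 + (0 + 0)) | a.(0 + 0)) | --a--▸ t2, --a--▸ t3, --b--▸ t4
  t2 = a.a.b.0 | ((b.0 + (0 + 0)) | (0 + 0)) | --a--▸ t5, --b--▸ t6
  t3 = a.b.0 | ((b.0 + (0 + 0)) | a.(0 + 0)) | --a--▸ t5, --a--▸ t7, --b--▸ t8
  t4 = a.a.b.0 | (0 | a.(0 + 0)) | --a--▸ t6, --a--▸ t8
  t5 = a.b.0 | ((b.0 + (0 + 0)) | (0 + 0)) | --a--▸ t9, --b--▸ t10
  t6 = a.a.b.0 | (0 | (0 + 0)) | --a--▸ t10
  t7 = b.0 | ((b.0 + (0 + 0)) | a.(0 + 0)) | --a--▸ t9, --b--▸ t11, --b--▸ t12
  t8 = a.b.0 | (0 | a.(0 + 0)) | --a--▸ t10, --a--▸ t12
  t9 = b.0 | ((b.0 + (0 + 0)) | (0 + 0)) | --b--▸ t13, --b--▸ t14
  t10 = a.b.0 | (0 | (0 + 0)) | --a--▸ t14
  t11 = 0 | ((b.0 + (0 + 0)) | a.(0 + 0)) | --a--▸ t13, --b--▸ t15
  t12 = b.0 | (0 | a.(0 + 0)) | --a--▸ t14, --b--▸ t15
  t13 = 0 | ((b.0 + (0 + 0)) | (0 + 0)) | --b--▸ t16
  t14 = b.0 | (0 | (0 + 0)) | --b--▸ t16
  t15 = 0 | (0 | a.(0 + 0)) | --a--▸ t16
  t16 = 0 | (0 | (0 + 0)) | ·
Executing cc from P (initial set {s0}):
  [1] c ⇒ {s1}
  [2] c ⇒ {s4}
  ✓ P
Executing cc from Q (initial set {t0}):
  [1] c ⇒ {t1}
  [2] c ⇒ ∅  — Q cannot continue

cc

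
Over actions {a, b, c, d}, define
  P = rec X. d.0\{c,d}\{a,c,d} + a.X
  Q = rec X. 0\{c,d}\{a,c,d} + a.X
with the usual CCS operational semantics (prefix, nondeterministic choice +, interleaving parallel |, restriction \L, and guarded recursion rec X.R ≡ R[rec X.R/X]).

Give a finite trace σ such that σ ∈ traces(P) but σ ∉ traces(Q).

LTS(P): 2 reachable states
  p0 = rec X. d.0\{c,d}\{a,c,d} + a.X ⊢ —a→ p0, —d→ p1
  p1 = 0\{c,d}\{a,c,d} ⊢ deadlocked
LTS(Q): 1 reachable states
  q0 = rec X. 0\{c,d}\{a,c,d} + a.X ⊢ —a→ q0
Trace ⟨d⟩ through P, begin at {p0}:
  [1] d ⇒ {p1}
  ✓ P
Trace ⟨d⟩ through Q, begin at {q0}:
  [1] d ⇒ no successor for Q

d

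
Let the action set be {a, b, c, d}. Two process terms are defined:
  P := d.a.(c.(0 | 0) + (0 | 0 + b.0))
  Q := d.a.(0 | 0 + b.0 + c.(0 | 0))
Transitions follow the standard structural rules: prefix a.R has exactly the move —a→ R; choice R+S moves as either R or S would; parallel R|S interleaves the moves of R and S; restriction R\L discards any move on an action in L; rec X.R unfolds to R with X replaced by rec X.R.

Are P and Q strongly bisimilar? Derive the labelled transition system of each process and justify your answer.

Reachable graph of P (5 states):
  s0 = d.a.(c.(0 | 0) + (0 | 0 + b.0)) | ··d··> s1
  s1 = a.(c.(0 | 0) + (0 | 0 + b.0)) | ··a··> s2
  s2 = c.(0 | 0) + (0 | 0 + b.0) | ··b··> s3, ··c··> s4
  s3 = 0 | ∅
  s4 = 0 | 0 | ∅
Reachable graph of Q (5 states):
  t0 = d.a.(0 | 0 + b.0 + c.(0 | 0)) | ··d··> t1
  t1 = a.(0 | 0 + b.0 + c.(0 | 0)) | ··a··> t2
  t2 = 0 | 0 + b.0 + c.(0 | 0) | ··b··> t3, ··c··> t4
  t3 = 0 | ∅
  t4 = 0 | 0 | ∅
Bisimilarity quotient blocks:
  B0 = {s0, t0}
  B1 = {s1, t1}
  B2 = {s2, t2}
  B3 = {s3, s4, t3, t4}
s0 ∈ B0, t0 ∈ B0 → same block

bisimilar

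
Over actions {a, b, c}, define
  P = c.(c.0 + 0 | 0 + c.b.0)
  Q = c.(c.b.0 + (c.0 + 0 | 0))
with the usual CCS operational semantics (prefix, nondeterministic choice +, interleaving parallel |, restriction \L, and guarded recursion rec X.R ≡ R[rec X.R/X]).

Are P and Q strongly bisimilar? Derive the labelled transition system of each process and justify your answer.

YES

P's transition system — 4 states:
  u0 = c.(c.0 + 0 | 0 + c.b.0) → ··c··> u1
  u1 = c.0 + 0 | 0 + c.b.0 → ··c··> u2, ··c··> u3
  u2 = 0 → ·
  u3 = b.0 → ··b··> u2
Q's transition system — 4 states:
  v0 = c.(c.b.0 + (c.0 + 0 | 0)) → ··c··> v1
  v1 = c.b.0 + (c.0 + 0 | 0) → ··c··> v2, ··c··> v3
  v2 = 0 → ·
  v3 = b.0 → ··b··> v2
Bisimilarity quotient blocks:
  B0 = {u0, v0}
  B1 = {u1, v1}
  B2 = {u3, v3}
  B3 = {u2, v2}
u0 ∈ B0, v0 ∈ B0 → same block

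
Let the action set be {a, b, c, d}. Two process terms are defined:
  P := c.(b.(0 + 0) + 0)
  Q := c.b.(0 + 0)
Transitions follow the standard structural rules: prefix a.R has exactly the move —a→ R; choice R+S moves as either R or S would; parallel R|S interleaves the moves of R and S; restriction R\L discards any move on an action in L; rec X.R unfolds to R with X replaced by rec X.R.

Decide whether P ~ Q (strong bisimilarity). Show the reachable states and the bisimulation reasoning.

P ~ Q

Reachable graph of P (3 states):
  m0 = c.(b.(0 + 0) + 0) | ··c··> m1
  m1 = b.(0 + 0) + 0 | ··b··> m2
  m2 = 0 + 0 | ∅
Reachable graph of Q (3 states):
  n0 = c.b.(0 + 0) | ··c··> n1
  n1 = b.(0 + 0) | ··b··> n2
  n2 = 0 + 0 | ∅
Coarsest stable partition (strong bisimilarity classes):
  B0 = {m0, n0}
  B1 = {m1, n1}
  B2 = {m2, n2}
m0 ∈ B0, n0 ∈ B0 → same block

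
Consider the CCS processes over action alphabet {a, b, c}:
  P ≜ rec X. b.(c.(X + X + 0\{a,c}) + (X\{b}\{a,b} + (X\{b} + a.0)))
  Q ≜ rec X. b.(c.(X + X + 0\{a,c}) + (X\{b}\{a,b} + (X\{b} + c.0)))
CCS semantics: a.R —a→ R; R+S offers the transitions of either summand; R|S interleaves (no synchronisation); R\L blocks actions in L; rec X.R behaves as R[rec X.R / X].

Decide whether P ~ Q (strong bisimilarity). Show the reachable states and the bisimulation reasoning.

LTS(P): 4 reachable states
  m0 = rec X. b.(c.(X + X + 0\{a,c}) + (X\{b}\{a,b} + (X\{b} + a.0))) has moves -b-> m1
  m1 = c.((rec X. b.(c.(X + X + 0\{a,c}) + (X\{b}\{a,b} + (X\{b} + a.0)))) + (rec X. b.(c.(X + X + 0\{a,c}) + (X\{b}\{a,b} + (X\{b} + a.0)))) + 0\{a,c}) + ((rec X. b.(c.(X + X + 0\{a,c}) + (X\{b}\{a,b} + (X\{b} + a.0))))\{b}\{a,b} + ((rec X. b.(c.(X + X + 0\{a,c}) + (X\{b}\{a,b} + (X\{b} + a.0))))\{b} + a.0)) has moves -a-> m2, -c-> m3
  m2 = 0 has moves deadlocked
  m3 = (rec X. b.(c.(X + X + 0\{a,c}) + (X\{b}\{a,b} + (X\{b} + a.0)))) + (rec X. b.(c.(X + X + 0\{a,c}) + (X\{b}\{a,b} + (X\{b} + a.0)))) + 0\{a,c} has moves -b-> m1
LTS(Q): 4 reachable states
  n0 = rec X. b.(c.(X + X + 0\{a,c}) + (X\{b}\{a,b} + (X\{b} + c.0))) has moves -b-> n1
  n1 = c.((rec X. b.(c.(X + X + 0\{a,c}) + (X\{b}\{a,b} + (X\{b} + c.0)))) + (rec X. b.(c.(X + X + 0\{a,c}) + (X\{b}\{a,b} + (X\{b} + c.0)))) + 0\{a,c}) + ((rec X. b.(c.(X + X + 0\{a,c}) + (X\{b}\{a,b} + (X\{b} + c.0))))\{b}\{a,b} + ((rec X. b.(c.(X + X + 0\{a,c}) + (X\{b}\{a,b} + (X\{b} + c.0))))\{b} + c.0)) has moves -c-> n2, -c-> n3
  n2 = (rec X. b.(c.(X + X + 0\{a,c}) + (X\{b}\{a,b} + (X\{b} + c.0)))) + (rec X. b.(c.(X + X + 0\{a,c}) + (X\{b}\{a,b} + (X\{b} + c.0)))) + 0\{a,c} has moves -b-> n1
  n3 = 0 has moves deadlocked
Coarsest stable partition (strong bisimilarity classes):
  B0 = {m0, m3}
  B1 = {m1}
  B2 = {m2, n3}
  B3 = {n0, n2}
  B4 = {n1}
m0 ∈ B0, n0 ∈ B3 → different blocks

P ≁ Q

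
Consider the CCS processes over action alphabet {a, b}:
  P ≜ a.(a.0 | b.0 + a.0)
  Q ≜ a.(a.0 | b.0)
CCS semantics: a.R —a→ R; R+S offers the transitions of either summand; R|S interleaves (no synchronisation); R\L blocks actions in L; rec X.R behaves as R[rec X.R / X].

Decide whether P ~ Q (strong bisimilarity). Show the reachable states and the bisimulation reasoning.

P's transition system — 6 states:
  m0 = a.(a.0 | b.0 + a.0) → --a--▸ m1
  m1 = a.0 | b.0 + a.0 → --a--▸ m2, --a--▸ m3, --b--▸ m4
  m2 = 0 → deadlocked
  m3 = 0 | b.0 → --b--▸ m5
  m4 = a.0 | 0 → --a--▸ m5
  m5 = 0 | 0 → deadlocked
Q's transition system — 5 states:
  n0 = a.(a.0 | b.0) → --a--▸ n1
  n1 = a.0 | b.0 → --a--▸ n2, --b--▸ n3
  n2 = 0 | b.0 → --b--▸ n4
  n3 = a.0 | 0 → --a--▸ n4
  n4 = 0 | 0 → deadlocked
Coarsest stable partition (strong bisimilarity classes):
  B0 = {m0}
  B1 = {m1}
  B2 = {m2, m5, n4}
  B3 = {m3, n2}
  B4 = {m4, n3}
  B5 = {n0}
  B6 = {n1}
m0 ∈ B0, n0 ∈ B5 → different blocks

not bisimilar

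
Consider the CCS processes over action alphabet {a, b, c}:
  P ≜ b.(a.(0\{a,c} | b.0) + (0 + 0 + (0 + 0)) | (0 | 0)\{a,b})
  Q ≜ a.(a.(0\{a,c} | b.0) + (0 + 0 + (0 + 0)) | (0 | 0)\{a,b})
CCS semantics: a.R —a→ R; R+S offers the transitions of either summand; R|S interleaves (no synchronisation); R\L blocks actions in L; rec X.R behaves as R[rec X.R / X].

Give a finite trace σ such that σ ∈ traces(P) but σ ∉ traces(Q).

b

LTS(P): 4 reachable states
  m0 = b.(a.(0\{a,c} | b.0) + (0 + 0 + (0 + 0)) | (0 | 0)\{a,b}) ⊢ -b-> m1
  m1 = a.(0\{a,c} | b.0) + (0 + 0 + (0 + 0)) | (0 | 0)\{a,b} ⊢ -a-> m2
  m2 = 0\{a,c} | b.0 ⊢ -b-> m3
  m3 = 0\{a,c} | 0 ⊢ (no moves)
LTS(Q): 4 reachable states
  n0 = a.(a.(0\{a,c} | b.0) + (0 + 0 + (0 + 0)) | (0 | 0)\{a,b}) ⊢ -a-> n1
  n1 = a.(0\{a,c} | b.0) + (0 + 0 + (0 + 0)) | (0 | 0)\{a,b} ⊢ -a-> n2
  n2 = 0\{a,c} | b.0 ⊢ -b-> n3
  n3 = 0\{a,c} | 0 ⊢ (no moves)
Trace ⟨b⟩ through P, begin at {m0}:
  after b @ step 1: {m1}
  P completes σ.
Trace ⟨b⟩ through Q, begin at {n0}:
  after b @ step 1: ∅  — Q cannot continue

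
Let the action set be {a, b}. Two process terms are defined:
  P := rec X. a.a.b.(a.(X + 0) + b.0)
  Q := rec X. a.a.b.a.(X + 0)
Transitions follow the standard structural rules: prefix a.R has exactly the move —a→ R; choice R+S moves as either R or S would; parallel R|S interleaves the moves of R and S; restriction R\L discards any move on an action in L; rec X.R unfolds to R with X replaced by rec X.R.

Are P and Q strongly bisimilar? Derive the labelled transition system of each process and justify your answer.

P ≁ Q

P's transition system — 6 states:
  p0 = rec X. a.a.b.(a.(X + 0) + b.0) :: --a--▸ p1
  p1 = a.b.(a.((rec X. a.a.b.(a.(X + 0) + b.0)) + 0) + b.0) :: --a--▸ p2
  p2 = b.(a.((rec X. a.a.b.(a.(X + 0) + b.0)) + 0) + b.0) :: --b--▸ p3
  p3 = a.((rec X. a.a.b.(a.(X + 0) + b.0)) + 0) + b.0 :: --a--▸ p4, --b--▸ p5
  p4 = (rec X. a.a.b.(a.(X + 0) + b.0)) + 0 :: --a--▸ p1
  p5 = 0 :: ·
Q's transition system — 5 states:
  q0 = rec X. a.a.b.a.(X + 0) :: --a--▸ q1
  q1 = a.b.a.((rec X. a.a.b.a.(X + 0)) + 0) :: --a--▸ q2
  q2 = b.a.((rec X. a.a.b.a.(X + 0)) + 0) :: --b--▸ q3
  q3 = a.((rec X. a.a.b.a.(X + 0)) + 0) :: --a--▸ q4
  q4 = (rec X. a.a.b.a.(X + 0)) + 0 :: --a--▸ q1
Bisimilarity quotient blocks:
  B0 = {p0, p4}
  B1 = {p1}
  B2 = {p2}
  B3 = {p3}
  B4 = {p5}
  B5 = {q0, q4}
  B6 = {q1}
  B7 = {q2}
  B8 = {q3}
p0 ∈ B0, q0 ∈ B5 → different blocks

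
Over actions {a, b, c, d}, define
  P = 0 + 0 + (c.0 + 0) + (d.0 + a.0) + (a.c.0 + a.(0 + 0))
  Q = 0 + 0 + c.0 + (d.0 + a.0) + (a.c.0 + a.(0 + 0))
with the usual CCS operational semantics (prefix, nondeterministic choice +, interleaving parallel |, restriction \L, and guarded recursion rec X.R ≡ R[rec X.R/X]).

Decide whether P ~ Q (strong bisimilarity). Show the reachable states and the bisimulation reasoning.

bisimilar

Reachable graph of P (4 states):
  m0 = 0 + 0 + (c.0 + 0) + (d.0 + a.0) + (a.c.0 + a.(0 + 0)) ⊢ ··a··> m1, ··a··> m2, ··a··> m3, ··c··> m1, ··d··> m1
  m1 = 0 ⊢ stopped
  m2 = 0 + 0 ⊢ stopped
  m3 = c.0 ⊢ ··c··> m1
Reachable graph of Q (4 states):
  n0 = 0 + 0 + c.0 + (d.0 + a.0) + (a.c.0 + a.(0 + 0)) ⊢ ··a··> n1, ··a··> n2, ··a··> n3, ··c··> n1, ··d··> n1
  n1 = 0 ⊢ stopped
  n2 = 0 + 0 ⊢ stopped
  n3 = c.0 ⊢ ··c··> n1
Partition-refinement fixed point:
  B0 = {m0, n0}
  B1 = {m1, m2, n1, n2}
  B2 = {m3, n3}
m0 ∈ B0, n0 ∈ B0 → same block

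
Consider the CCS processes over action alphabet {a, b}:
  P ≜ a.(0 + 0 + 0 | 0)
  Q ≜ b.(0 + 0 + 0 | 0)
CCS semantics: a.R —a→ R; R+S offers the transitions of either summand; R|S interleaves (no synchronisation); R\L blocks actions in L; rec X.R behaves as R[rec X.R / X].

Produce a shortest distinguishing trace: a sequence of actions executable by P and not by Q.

P's transition system — 2 states:
  u0 = a.(0 + 0 + 0 | 0) → —a→ u1
  u1 = 0 + 0 + 0 | 0 → (no moves)
Q's transition system — 2 states:
  v0 = b.(0 + 0 + 0 | 0) → —b→ v1
  v1 = 0 + 0 + 0 | 0 → (no moves)
Trace ⟨a⟩ through P, begin at {u0}:
  after a @ step 1: {u1}
  — P admits the full trace.
Trace ⟨a⟩ through Q, begin at {v0}:
  after a @ step 1: ∅  — Q cannot continue

a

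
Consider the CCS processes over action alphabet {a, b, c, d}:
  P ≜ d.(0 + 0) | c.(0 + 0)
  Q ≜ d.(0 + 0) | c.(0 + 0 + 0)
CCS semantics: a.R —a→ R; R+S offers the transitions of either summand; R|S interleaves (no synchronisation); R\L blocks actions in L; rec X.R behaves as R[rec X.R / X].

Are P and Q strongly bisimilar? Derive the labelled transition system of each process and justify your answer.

YES

Reachable graph of P (4 states):
  p0 = d.(0 + 0) | c.(0 + 0) has moves —c→ p1, —d→ p2
  p1 = d.(0 + 0) | (0 + 0) has moves —d→ p3
  p2 = (0 + 0) | c.(0 + 0) has moves —c→ p3
  p3 = (0 + 0) | (0 + 0) has moves ·
Reachable graph of Q (4 states):
  q0 = d.(0 + 0) | c.(0 + 0 + 0) has moves —c→ q1, —d→ q2
  q1 = d.(0 + 0) | (0 + 0 + 0) has moves —d→ q3
  q2 = (0 + 0) | c.(0 + 0 + 0) has moves —c→ q3
  q3 = (0 + 0) | (0 + 0 + 0) has moves ·
Bisimilarity quotient blocks:
  B0 = {p0, q0}
  B1 = {p2, q2}
  B2 = {p3, q3}
  B3 = {p1, q1}
p0 ∈ B0, q0 ∈ B0 → same block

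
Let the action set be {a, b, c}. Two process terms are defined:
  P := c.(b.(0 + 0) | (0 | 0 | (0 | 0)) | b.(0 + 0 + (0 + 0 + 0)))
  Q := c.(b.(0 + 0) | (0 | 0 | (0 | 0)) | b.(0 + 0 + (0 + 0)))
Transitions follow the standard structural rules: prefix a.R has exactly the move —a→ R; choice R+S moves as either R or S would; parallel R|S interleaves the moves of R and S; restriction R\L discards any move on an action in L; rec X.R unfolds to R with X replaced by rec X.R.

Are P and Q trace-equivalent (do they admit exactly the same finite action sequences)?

LTS(P): 5 reachable states
  p0 = c.(b.(0 + 0) | (0 | 0 | (0 | 0)) | b.(0 + 0 + (0 + 0 + 0))) :: --c--▸ p1
  p1 = b.(0 + 0) | (0 | 0 | (0 | 0)) | b.(0 + 0 + (0 + 0 + 0)) :: --b--▸ p2, --b--▸ p3
  p2 = (0 + 0) | (0 | 0 | (0 | 0)) | b.(0 + 0 + (0 + 0 + 0)) :: --b--▸ p4
  p3 = b.(0 + 0) | (0 | 0 | (0 | 0)) | (0 + 0 + (0 + 0 + 0)) :: --b--▸ p4
  p4 = (0 + 0) | (0 | 0 | (0 | 0)) | (0 + 0 + (0 + 0 + 0)) :: ·
LTS(Q): 5 reachable states
  q0 = c.(b.(0 + 0) | (0 | 0 | (0 | 0)) | b.(0 + 0 + (0 + 0))) :: --c--▸ q1
  q1 = b.(0 + 0) | (0 | 0 | (0 | 0)) | b.(0 + 0 + (0 + 0)) :: --b--▸ q2, --b--▸ q3
  q2 = (0 + 0) | (0 | 0 | (0 | 0)) | b.(0 + 0 + (0 + 0)) :: --b--▸ q4
  q3 = b.(0 + 0) | (0 | 0 | (0 | 0)) | (0 + 0 + (0 + 0)) :: --b--▸ q4
  q4 = (0 + 0) | (0 | 0 | (0 | 0)) | (0 + 0 + (0 + 0)) :: ·
Bisimilarity quotient blocks:
  B0 = {p0, q0}
  B1 = {p1, q1}
  B2 = {p2, p3, q2, q3}
  B3 = {p4, q4}
p0 ∈ B0, q0 ∈ B0 → same block
Bisimilar ⇒ trace-equivalent.

traces(P) = traces(Q)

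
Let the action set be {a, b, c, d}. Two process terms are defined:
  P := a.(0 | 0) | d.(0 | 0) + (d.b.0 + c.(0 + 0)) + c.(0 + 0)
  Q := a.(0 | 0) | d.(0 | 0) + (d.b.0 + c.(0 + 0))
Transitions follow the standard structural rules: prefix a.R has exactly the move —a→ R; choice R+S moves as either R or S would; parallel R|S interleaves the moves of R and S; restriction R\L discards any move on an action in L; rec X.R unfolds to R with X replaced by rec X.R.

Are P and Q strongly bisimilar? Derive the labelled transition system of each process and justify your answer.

P ~ Q

Reachable graph of P (7 states):
  u0 = a.(0 | 0) | d.(0 | 0) + (d.b.0 + c.(0 + 0)) + c.(0 + 0) has moves -a-> u1, -c-> u2, -d-> u3, -d-> u4
  u1 = 0 | 0 | d.(0 | 0) has moves -d-> u5
  u2 = 0 + 0 has moves ·
  u3 = a.(0 | 0) | (0 | 0) has moves -a-> u5
  u4 = b.0 has moves -b-> u6
  u5 = 0 | 0 | (0 | 0) has moves ·
  u6 = 0 has moves ·
Reachable graph of Q (7 states):
  v0 = a.(0 | 0) | d.(0 | 0) + (d.b.0 + c.(0 + 0)) has moves -a-> v1, -c-> v2, -d-> v3, -d-> v4
  v1 = 0 | 0 | d.(0 | 0) has moves -d-> v5
  v2 = 0 + 0 has moves ·
  v3 = a.(0 | 0) | (0 | 0) has moves -a-> v5
  v4 = b.0 has moves -b-> v6
  v5 = 0 | 0 | (0 | 0) has moves ·
  v6 = 0 has moves ·
Coarsest stable partition (strong bisimilarity classes):
  B0 = {u0, v0}
  B1 = {u3, v3}
  B2 = {u2, u5, u6, v2, v5, v6}
  B3 = {u1, v1}
  B4 = {u4, v4}
u0 ∈ B0, v0 ∈ B0 → same block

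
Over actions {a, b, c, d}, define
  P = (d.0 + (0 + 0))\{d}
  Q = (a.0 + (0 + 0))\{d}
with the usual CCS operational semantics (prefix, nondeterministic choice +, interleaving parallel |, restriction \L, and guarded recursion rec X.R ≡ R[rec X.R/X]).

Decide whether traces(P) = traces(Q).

Reachable graph of P (1 states):
  s0 = (d.0 + (0 + 0))\{d} ⊢ deadlocked
Reachable graph of Q (2 states):
  t0 = (a.0 + (0 + 0))\{d} ⊢ ··a··> t1
  t1 = 0\{d} ⊢ deadlocked
Run σ = ⟨a⟩ on Q: start {t0}
  step 1 (a): {t1}
  — Q admits the full trace.
Run σ = ⟨a⟩ on P: start {s0}
  step 1 (a): ∅ (P stuck)

traces(P) ≠ traces(Q) — witness ⟨a⟩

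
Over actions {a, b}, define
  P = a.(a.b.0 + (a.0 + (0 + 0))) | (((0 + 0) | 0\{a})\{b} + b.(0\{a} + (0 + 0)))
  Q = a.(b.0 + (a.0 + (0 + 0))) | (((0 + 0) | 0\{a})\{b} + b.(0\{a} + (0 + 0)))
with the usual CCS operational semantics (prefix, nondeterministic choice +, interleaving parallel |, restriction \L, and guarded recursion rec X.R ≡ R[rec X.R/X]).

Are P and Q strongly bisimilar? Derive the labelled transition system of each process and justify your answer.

P's transition system — 8 states:
  u0 = a.(a.b.0 + (a.0 + (0 + 0))) | (((0 + 0) | 0\{a})\{b} + b.(0\{a} + (0 + 0))) has moves -a-> u1, -b-> u2
  u1 = (a.b.0 + (a.0 + (0 + 0))) | (((0 + 0) | 0\{a})\{b} + b.(0\{a} + (0 + 0))) has moves -a-> u3, -a-> u4, -b-> u5
  u2 = a.(a.b.0 + (a.0 + (0 + 0))) | (0\{a} + (0 + 0)) has moves -a-> u5
  u3 = 0 | (((0 + 0) | 0\{a})\{b} + b.(0\{a} + (0 + 0))) has moves -b-> u6
  u4 = b.0 | (((0 + 0) | 0\{a})\{b} + b.(0\{a} + (0 + 0))) has moves -b-> u3, -b-> u7
  u5 = (a.b.0 + (a.0 + (0 + 0))) | (0\{a} + (0 + 0)) has moves -a-> u6, -a-> u7
  u6 = 0 | (0\{a} + (0 + 0)) has moves deadlocked
  u7 = b.0 | (0\{a} + (0 + 0)) has moves -b-> u6
Q's transition system — 6 states:
  v0 = a.(b.0 + (a.0 + (0 + 0))) | (((0 + 0) | 0\{a})\{b} + b.(0\{a} + (0 + 0))) has moves -a-> v1, -b-> v2
  v1 = (b.0 + (a.0 + (0 + 0))) | (((0 + 0) | 0\{a})\{b} + b.(0\{a} + (0 + 0))) has moves -a-> v3, -b-> v3, -b-> v4
  v2 = a.(b.0 + (a.0 + (0 + 0))) | (0\{a} + (0 + 0)) has moves -a-> v4
  v3 = 0 | (((0 + 0) | 0\{a})\{b} + b.(0\{a} + (0 + 0))) has moves -b-> v5
  v4 = (b.0 + (a.0 + (0 + 0))) | (0\{a} + (0 + 0)) has moves -a-> v5, -b-> v5
  v5 = 0 | (0\{a} + (0 + 0)) has moves deadlocked
Partition-refinement fixed point:
  B0 = {u0}
  B1 = {u1}
  B2 = {u4}
  B3 = {u3, u7, v3}
  B4 = {u6, v5}
  B5 = {u5}
  B6 = {u2}
  B7 = {v0}
  B8 = {v2}
  B9 = {v4}
  B10 = {v1}
u0 ∈ B0, v0 ∈ B7 → different blocks

not bisimilar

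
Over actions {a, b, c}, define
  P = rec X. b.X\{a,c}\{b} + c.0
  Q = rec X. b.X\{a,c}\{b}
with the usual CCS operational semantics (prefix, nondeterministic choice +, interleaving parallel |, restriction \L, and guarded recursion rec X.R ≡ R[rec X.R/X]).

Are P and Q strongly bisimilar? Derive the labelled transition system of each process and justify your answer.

NO

Reachable graph of P (3 states):
  p0 = rec X. b.X\{a,c}\{b} + c.0 | —b→ p1, —c→ p2
  p1 = (rec X. b.X\{a,c}\{b} + c.0)\{a,c}\{b} | deadlocked
  p2 = 0 | deadlocked
Reachable graph of Q (2 states):
  q0 = rec X. b.X\{a,c}\{b} | —b→ q1
  q1 = (rec X. b.X\{a,c}\{b})\{a,c}\{b} | deadlocked
Bisimilarity quotient blocks:
  B0 = {p0}
  B1 = {p1, p2, q1}
  B2 = {q0}
p0 ∈ B0, q0 ∈ B2 → different blocks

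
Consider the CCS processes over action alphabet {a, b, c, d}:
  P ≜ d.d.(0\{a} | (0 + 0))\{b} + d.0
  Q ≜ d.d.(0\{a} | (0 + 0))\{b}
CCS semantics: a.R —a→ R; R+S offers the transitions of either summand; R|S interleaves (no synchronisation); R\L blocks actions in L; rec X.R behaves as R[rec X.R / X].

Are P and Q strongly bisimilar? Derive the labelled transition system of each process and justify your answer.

P ≁ Q

LTS(P): 4 reachable states
  u0 = d.d.(0\{a} | (0 + 0))\{b} + d.0 :: —d→ u1, —d→ u2
  u1 = 0 :: ∅
  u2 = d.(0\{a} | (0 + 0))\{b} :: —d→ u3
  u3 = (0\{a} | (0 + 0))\{b} :: ∅
LTS(Q): 3 reachable states
  v0 = d.d.(0\{a} | (0 + 0))\{b} :: —d→ v1
  v1 = d.(0\{a} | (0 + 0))\{b} :: —d→ v2
  v2 = (0\{a} | (0 + 0))\{b} :: ∅
Coarsest stable partition (strong bisimilarity classes):
  B0 = {u0}
  B1 = {u1, u3, v2}
  B2 = {u2, v1}
  B3 = {v0}
u0 ∈ B0, v0 ∈ B3 → different blocks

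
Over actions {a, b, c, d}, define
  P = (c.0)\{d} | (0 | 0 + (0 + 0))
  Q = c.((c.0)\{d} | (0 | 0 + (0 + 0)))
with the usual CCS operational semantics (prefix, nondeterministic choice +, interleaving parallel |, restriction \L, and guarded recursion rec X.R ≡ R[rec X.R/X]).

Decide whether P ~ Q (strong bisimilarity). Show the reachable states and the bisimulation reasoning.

P ≁ Q

P's transition system — 2 states:
  u0 = (c.0)\{d} | (0 | 0 + (0 + 0)) has moves =c=> u1
  u1 = 0\{d} | (0 | 0 + (0 + 0)) has moves deadlocked
Q's transition system — 3 states:
  v0 = c.((c.0)\{d} | (0 | 0 + (0 + 0))) has moves =c=> v1
  v1 = (c.0)\{d} | (0 | 0 + (0 + 0)) has moves =c=> v2
  v2 = 0\{d} | (0 | 0 + (0 + 0)) has moves deadlocked
Partition-refinement fixed point:
  B0 = {u0, v1}
  B1 = {u1, v2}
  B2 = {v0}
u0 ∈ B0, v0 ∈ B2 → different blocks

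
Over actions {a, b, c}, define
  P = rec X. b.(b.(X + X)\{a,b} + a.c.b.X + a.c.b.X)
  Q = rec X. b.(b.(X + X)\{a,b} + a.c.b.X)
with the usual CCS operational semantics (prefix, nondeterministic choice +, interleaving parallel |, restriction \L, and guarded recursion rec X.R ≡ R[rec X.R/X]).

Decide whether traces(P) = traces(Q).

trace-equivalent

Reachable graph of P (5 states):
  m0 = rec X. b.(b.(X + X)\{a,b} + a.c.b.X + a.c.b.X) :: -b-> m1
  m1 = b.((rec X. b.(b.(X + X)\{a,b} + a.c.b.X + a.c.b.X)) + (rec X. b.(b.(X + X)\{a,b} + a.c.b.X + a.c.b.X)))\{a,b} + a.c.b.(rec X. b.(b.(X + X)\{a,b} + a.c.b.X + a.c.b.X)) + a.c.b.(rec X. b.(b.(X + X)\{a,b} + a.c.b.X + a.c.b.X)) :: -a-> m2, -b-> m3
  m2 = c.b.(rec X. b.(b.(X + X)\{a,b} + a.c.b.X + a.c.b.X)) :: -c-> m4
  m3 = ((rec X. b.(b.(X + X)\{a,b} + a.c.b.X + a.c.b.X)) + (rec X. b.(b.(X + X)\{a,b} + a.c.b.X + a.c.b.X)))\{a,b} :: deadlocked
  m4 = b.(rec X. b.(b.(X + X)\{a,b} + a.c.b.X + a.c.b.X)) :: -b-> m0
Reachable graph of Q (5 states):
  n0 = rec X. b.(b.(X + X)\{a,b} + a.c.b.X) :: -b-> n1
  n1 = b.((rec X. b.(b.(X + X)\{a,b} + a.c.b.X)) + (rec X. b.(b.(X + X)\{a,b} + a.c.b.X)))\{a,b} + a.c.b.(rec X. b.(b.(X + X)\{a,b} + a.c.b.X)) :: -a-> n2, -b-> n3
  n2 = c.b.(rec X. b.(b.(X + X)\{a,b} + a.c.b.X)) :: -c-> n4
  n3 = ((rec X. b.(b.(X + X)\{a,b} + a.c.b.X)) + (rec X. b.(b.(X + X)\{a,b} + a.c.b.X)))\{a,b} :: deadlocked
  n4 = b.(rec X. b.(b.(X + X)\{a,b} + a.c.b.X)) :: -b-> n0
Bisimilarity quotient blocks:
  B0 = {m0, n0}
  B1 = {m1, n1}
  B2 = {m3, n3}
  B3 = {m2, n2}
  B4 = {m4, n4}
m0 ∈ B0, n0 ∈ B0 → same block
Bisimilar ⇒ trace-equivalent.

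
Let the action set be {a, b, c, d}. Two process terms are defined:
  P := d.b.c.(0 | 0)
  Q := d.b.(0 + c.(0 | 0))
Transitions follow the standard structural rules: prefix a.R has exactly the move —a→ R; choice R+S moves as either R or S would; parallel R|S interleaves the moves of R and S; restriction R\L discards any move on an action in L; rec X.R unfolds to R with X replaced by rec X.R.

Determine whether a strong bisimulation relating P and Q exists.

P's transition system — 4 states:
  u0 = d.b.c.(0 | 0) :: ··d··> u1
  u1 = b.c.(0 | 0) :: ··b··> u2
  u2 = c.(0 | 0) :: ··c··> u3
  u3 = 0 | 0 :: (no moves)
Q's transition system — 4 states:
  v0 = d.b.(0 + c.(0 | 0)) :: ··d··> v1
  v1 = b.(0 + c.(0 | 0)) :: ··b··> v2
  v2 = 0 + c.(0 | 0) :: ··c··> v3
  v3 = 0 | 0 :: (no moves)
Coarsest stable partition (strong bisimilarity classes):
  B0 = {u0, v0}
  B1 = {u1, v1}
  B2 = {u2, v2}
  B3 = {u3, v3}
u0 ∈ B0, v0 ∈ B0 → same block

P ~ Q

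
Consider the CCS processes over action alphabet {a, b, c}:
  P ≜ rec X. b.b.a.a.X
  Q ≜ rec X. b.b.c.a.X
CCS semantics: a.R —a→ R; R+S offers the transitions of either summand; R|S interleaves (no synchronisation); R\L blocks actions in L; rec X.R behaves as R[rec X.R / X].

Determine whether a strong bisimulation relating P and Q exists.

P's transition system — 4 states:
  u0 = rec X. b.b.a.a.X :: =b=> u1
  u1 = b.a.a.(rec X. b.b.a.a.X) :: =b=> u2
  u2 = a.a.(rec X. b.b.a.a.X) :: =a=> u3
  u3 = a.(rec X. b.b.a.a.X) :: =a=> u0
Q's transition system — 4 states:
  v0 = rec X. b.b.c.a.X :: =b=> v1
  v1 = b.c.a.(rec X. b.b.c.a.X) :: =b=> v2
  v2 = c.a.(rec X. b.b.c.a.X) :: =c=> v3
  v3 = a.(rec X. b.b.c.a.X) :: =a=> v0
Partition-refinement fixed point:
  B0 = {u0}
  B1 = {u1}
  B2 = {u2}
  B3 = {u3}
  B4 = {v0}
  B5 = {v1}
  B6 = {v2}
  B7 = {v3}
u0 ∈ B0, v0 ∈ B4 → different blocks

P ≁ Q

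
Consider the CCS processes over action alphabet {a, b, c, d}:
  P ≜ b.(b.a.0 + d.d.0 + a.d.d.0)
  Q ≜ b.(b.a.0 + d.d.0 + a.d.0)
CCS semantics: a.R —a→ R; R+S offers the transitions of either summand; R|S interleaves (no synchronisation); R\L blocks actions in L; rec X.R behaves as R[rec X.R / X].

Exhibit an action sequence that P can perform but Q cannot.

LTS(P): 6 reachable states
  m0 = b.(b.a.0 + d.d.0 + a.d.d.0) ⊢ -b-> m1
  m1 = b.a.0 + d.d.0 + a.d.d.0 ⊢ -a-> m2, -b-> m3, -d-> m4
  m2 = d.d.0 ⊢ -d-> m4
  m3 = a.0 ⊢ -a-> m5
  m4 = d.0 ⊢ -d-> m5
  m5 = 0 ⊢ ·
LTS(Q): 5 reachable states
  n0 = b.(b.a.0 + d.d.0 + a.d.0) ⊢ -b-> n1
  n1 = b.a.0 + d.d.0 + a.d.0 ⊢ -a-> n2, -b-> n3, -d-> n2
  n2 = d.0 ⊢ -d-> n4
  n3 = a.0 ⊢ -a-> n4
  n4 = 0 ⊢ ·
Trace ⟨badd⟩ through P, begin at {m0}:
  after b @ step 1: {m1}
  after a @ step 2: {m2}
  after d @ step 3: {m4}
  after d @ step 4: {m5}
  — P admits the full trace.
Trace ⟨badd⟩ through Q, begin at {n0}:
  after b @ step 1: {n1}
  after a @ step 2: {n2}
  after d @ step 3: {n4}
  after d @ step 4: no successor for Q

badd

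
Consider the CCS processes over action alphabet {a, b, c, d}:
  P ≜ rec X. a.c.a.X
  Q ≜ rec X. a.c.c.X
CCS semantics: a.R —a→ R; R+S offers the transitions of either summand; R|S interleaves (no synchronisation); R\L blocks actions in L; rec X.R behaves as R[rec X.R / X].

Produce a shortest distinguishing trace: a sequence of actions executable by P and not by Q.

P's transition system — 3 states:
  p0 = rec X. a.c.a.X | —a→ p1
  p1 = c.a.(rec X. a.c.a.X) | —c→ p2
  p2 = a.(rec X. a.c.a.X) | —a→ p0
Q's transition system — 3 states:
  q0 = rec X. a.c.c.X | —a→ q1
  q1 = c.c.(rec X. a.c.c.X) | —c→ q2
  q2 = c.(rec X. a.c.c.X) | —c→ q0
Trace ⟨aca⟩ through P, begin at {p0}:
  [1] a ⇒ {p1}
  [2] c ⇒ {p2}
  [3] a ⇒ {p0}
  — P admits the full trace.
Trace ⟨aca⟩ through Q, begin at {q0}:
  [1] a ⇒ {q1}
  [2] c ⇒ {q2}
  [3] a ⇒ no successor for Q

aca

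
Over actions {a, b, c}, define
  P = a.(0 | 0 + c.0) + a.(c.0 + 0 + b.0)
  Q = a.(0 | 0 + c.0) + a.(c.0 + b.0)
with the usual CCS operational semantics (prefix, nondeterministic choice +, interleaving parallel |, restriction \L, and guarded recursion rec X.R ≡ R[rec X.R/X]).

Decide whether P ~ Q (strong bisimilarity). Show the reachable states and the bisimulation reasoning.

Reachable graph of P (4 states):
  m0 = a.(0 | 0 + c.0) + a.(c.0 + 0 + b.0) ⊢ =a=> m1, =a=> m2
  m1 = 0 | 0 + c.0 ⊢ =c=> m3
  m2 = c.0 + 0 + b.0 ⊢ =b=> m3, =c=> m3
  m3 = 0 ⊢ ·
Reachable graph of Q (4 states):
  n0 = a.(0 | 0 + c.0) + a.(c.0 + b.0) ⊢ =a=> n1, =a=> n2
  n1 = 0 | 0 + c.0 ⊢ =c=> n3
  n2 = c.0 + b.0 ⊢ =b=> n3, =c=> n3
  n3 = 0 ⊢ ·
Bisimilarity quotient blocks:
  B0 = {m0, n0}
  B1 = {m2, n2}
  B2 = {m3, n3}
  B3 = {m1, n1}
m0 ∈ B0, n0 ∈ B0 → same block

YES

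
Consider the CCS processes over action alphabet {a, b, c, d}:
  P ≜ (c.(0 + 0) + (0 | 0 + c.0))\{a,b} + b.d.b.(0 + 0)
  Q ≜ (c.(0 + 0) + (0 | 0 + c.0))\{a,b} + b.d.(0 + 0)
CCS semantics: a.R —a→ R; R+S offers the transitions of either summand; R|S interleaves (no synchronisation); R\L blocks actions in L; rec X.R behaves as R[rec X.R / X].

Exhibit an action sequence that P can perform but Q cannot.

Reachable graph of P (6 states):
  s0 = (c.(0 + 0) + (0 | 0 + c.0))\{a,b} + b.d.b.(0 + 0) :: —b→ s1, —c→ s2, —c→ s3
  s1 = d.b.(0 + 0) :: —d→ s4
  s2 = (0 + 0)\{a,b} :: deadlocked
  s3 = 0\{a,b} :: deadlocked
  s4 = b.(0 + 0) :: —b→ s5
  s5 = 0 + 0 :: deadlocked
Reachable graph of Q (5 states):
  t0 = (c.(0 + 0) + (0 | 0 + c.0))\{a,b} + b.d.(0 + 0) :: —b→ t1, —c→ t2, —c→ t3
  t1 = d.(0 + 0) :: —d→ t4
  t2 = (0 + 0)\{a,b} :: deadlocked
  t3 = 0\{a,b} :: deadlocked
  t4 = 0 + 0 :: deadlocked
Run σ = ⟨bdb⟩ on P: start {s0}
  after b @ step 1: {s1}
  after d @ step 2: {s4}
  after b @ step 3: {s5}
  ✓ P
Run σ = ⟨bdb⟩ on Q: start {t0}
  after b @ step 1: {t1}
  after d @ step 2: {t4}
  after b @ step 3: ∅ (Q stuck)

bdb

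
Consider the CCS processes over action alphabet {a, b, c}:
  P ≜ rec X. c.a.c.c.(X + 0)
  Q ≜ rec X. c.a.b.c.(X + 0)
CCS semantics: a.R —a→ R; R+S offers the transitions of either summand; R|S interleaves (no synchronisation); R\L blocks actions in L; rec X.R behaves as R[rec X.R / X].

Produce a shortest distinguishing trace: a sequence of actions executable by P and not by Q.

cac

LTS(P): 5 reachable states
  u0 = rec X. c.a.c.c.(X + 0) has moves —c→ u1
  u1 = a.c.c.((rec X. c.a.c.c.(X + 0)) + 0) has moves —a→ u2
  u2 = c.c.((rec X. c.a.c.c.(X + 0)) + 0) has moves —c→ u3
  u3 = c.((rec X. c.a.c.c.(X + 0)) + 0) has moves —c→ u4
  u4 = (rec X. c.a.c.c.(X + 0)) + 0 has moves —c→ u1
LTS(Q): 5 reachable states
  v0 = rec X. c.a.b.c.(X + 0) has moves —c→ v1
  v1 = a.b.c.((rec X. c.a.b.c.(X + 0)) + 0) has moves —a→ v2
  v2 = b.c.((rec X. c.a.b.c.(X + 0)) + 0) has moves —b→ v3
  v3 = c.((rec X. c.a.b.c.(X + 0)) + 0) has moves —c→ v4
  v4 = (rec X. c.a.b.c.(X + 0)) + 0 has moves —c→ v1
Trace ⟨cac⟩ through P, begin at {u0}:
  [1] c ⇒ {u1}
  [2] a ⇒ {u2}
  [3] c ⇒ {u3}
  P completes σ.
Trace ⟨cac⟩ through Q, begin at {v0}:
  [1] c ⇒ {v1}
  [2] a ⇒ {v2}
  [3] c ⇒ ∅  — Q cannot continue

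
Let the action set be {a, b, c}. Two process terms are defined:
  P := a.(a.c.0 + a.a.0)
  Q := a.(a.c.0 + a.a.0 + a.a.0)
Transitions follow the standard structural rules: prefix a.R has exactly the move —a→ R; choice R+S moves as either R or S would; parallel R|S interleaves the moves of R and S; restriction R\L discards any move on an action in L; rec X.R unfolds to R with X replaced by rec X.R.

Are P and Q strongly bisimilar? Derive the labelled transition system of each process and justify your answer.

YES

P's transition system — 5 states:
  p0 = a.(a.c.0 + a.a.0) ⊢ ··a··> p1
  p1 = a.c.0 + a.a.0 ⊢ ··a··> p2, ··a··> p3
  p2 = a.0 ⊢ ··a··> p4
  p3 = c.0 ⊢ ··c··> p4
  p4 = 0 ⊢ ·
Q's transition system — 5 states:
  q0 = a.(a.c.0 + a.a.0 + a.a.0) ⊢ ··a··> q1
  q1 = a.c.0 + a.a.0 + a.a.0 ⊢ ··a··> q2, ··a··> q3
  q2 = a.0 ⊢ ··a··> q4
  q3 = c.0 ⊢ ··c··> q4
  q4 = 0 ⊢ ·
Coarsest stable partition (strong bisimilarity classes):
  B0 = {p0, q0}
  B1 = {p1, q1}
  B2 = {p3, q3}
  B3 = {p4, q4}
  B4 = {p2, q2}
p0 ∈ B0, q0 ∈ B0 → same block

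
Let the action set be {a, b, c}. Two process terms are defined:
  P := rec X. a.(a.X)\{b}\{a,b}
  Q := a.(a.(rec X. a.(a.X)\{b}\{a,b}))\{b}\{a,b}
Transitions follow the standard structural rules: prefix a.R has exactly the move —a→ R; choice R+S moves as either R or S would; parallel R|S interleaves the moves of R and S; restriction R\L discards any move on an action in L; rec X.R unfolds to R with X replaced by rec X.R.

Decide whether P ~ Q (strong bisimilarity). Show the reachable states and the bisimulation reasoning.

Reachable graph of P (2 states):
  p0 = rec X. a.(a.X)\{b}\{a,b} | =a=> p1
  p1 = (a.(rec X. a.(a.X)\{b}\{a,b}))\{b}\{a,b} | stopped
Reachable graph of Q (2 states):
  q0 = a.(a.(rec X. a.(a.X)\{b}\{a,b}))\{b}\{a,b} | =a=> q1
  q1 = (a.(rec X. a.(a.X)\{b}\{a,b}))\{b}\{a,b} | stopped
Bisimilarity quotient blocks:
  B0 = {p0, q0}
  B1 = {p1, q1}
p0 ∈ B0, q0 ∈ B0 → same block

YES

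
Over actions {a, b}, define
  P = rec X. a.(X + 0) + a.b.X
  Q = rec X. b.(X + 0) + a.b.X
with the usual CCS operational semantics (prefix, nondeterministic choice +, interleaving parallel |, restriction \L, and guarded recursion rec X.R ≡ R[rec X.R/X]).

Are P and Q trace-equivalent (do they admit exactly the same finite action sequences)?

LTS(P): 3 reachable states
  m0 = rec X. a.(X + 0) + a.b.X has moves —a→ m1, —a→ m2
  m1 = (rec X. a.(X + 0) + a.b.X) + 0 has moves —a→ m1, —a→ m2
  m2 = b.(rec X. a.(X + 0) + a.b.X) has moves —b→ m0
LTS(Q): 3 reachable states
  n0 = rec X. b.(X + 0) + a.b.X has moves —a→ n1, —b→ n2
  n1 = b.(rec X. b.(X + 0) + a.b.X) has moves —b→ n0
  n2 = (rec X. b.(X + 0) + a.b.X) + 0 has moves —a→ n1, —b→ n2
Executing aa from P (initial set {m0}):
  [1] a ⇒ {m1, m2}
  [2] a ⇒ {m1, m2}
  P completes σ.
Executing aa from Q (initial set {n0}):
  [1] a ⇒ {n1}
  [2] a ⇒ ∅  — Q cannot continue

trace-distinct — witness ⟨aa⟩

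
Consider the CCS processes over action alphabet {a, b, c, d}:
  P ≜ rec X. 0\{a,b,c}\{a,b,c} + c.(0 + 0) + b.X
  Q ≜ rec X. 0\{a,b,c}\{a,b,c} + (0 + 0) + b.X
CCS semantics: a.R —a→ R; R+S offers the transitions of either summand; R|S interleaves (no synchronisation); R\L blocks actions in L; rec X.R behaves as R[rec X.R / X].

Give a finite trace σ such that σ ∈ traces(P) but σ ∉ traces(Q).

Reachable graph of P (2 states):
  s0 = rec X. 0\{a,b,c}\{a,b,c} + c.(0 + 0) + b.X has moves --b--▸ s0, --c--▸ s1
  s1 = 0 + 0 has moves stopped
Reachable graph of Q (1 states):
  t0 = rec X. 0\{a,b,c}\{a,b,c} + (0 + 0) + b.X has moves --b--▸ t0
Run σ = ⟨c⟩ on P: start {s0}
  [1] c ⇒ {s1}
  — P admits the full trace.
Run σ = ⟨c⟩ on Q: start {t0}
  [1] c ⇒ no successor for Q

c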